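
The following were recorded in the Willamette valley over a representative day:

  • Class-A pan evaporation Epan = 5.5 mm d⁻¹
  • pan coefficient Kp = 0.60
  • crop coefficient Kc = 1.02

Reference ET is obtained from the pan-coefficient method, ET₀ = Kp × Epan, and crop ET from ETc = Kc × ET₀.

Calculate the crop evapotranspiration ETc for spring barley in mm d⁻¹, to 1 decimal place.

3.4 mm d⁻¹

ET₀ = 0.60 × 5.5 = 3.3000 mm/d
ETc = Kc × ET₀ = 1.02 × 3.3000 = 3.3660 mm/d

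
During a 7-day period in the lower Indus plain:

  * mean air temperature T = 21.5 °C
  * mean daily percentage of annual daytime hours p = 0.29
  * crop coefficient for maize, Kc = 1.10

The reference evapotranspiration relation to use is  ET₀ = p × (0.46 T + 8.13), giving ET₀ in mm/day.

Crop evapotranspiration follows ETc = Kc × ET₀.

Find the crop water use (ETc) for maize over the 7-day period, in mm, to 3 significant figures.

40.2 mm

ET₀ = 0.29 × (0.46 × 21.5 + 8.13) = 0.29 × 18.020 = 5.2258 mm/d
ETc = Kc × ET₀ = 1.10 × 5.2258 = 5.7484 mm/d
Over 7 days: 5.7484 × 7 = 40.239 mm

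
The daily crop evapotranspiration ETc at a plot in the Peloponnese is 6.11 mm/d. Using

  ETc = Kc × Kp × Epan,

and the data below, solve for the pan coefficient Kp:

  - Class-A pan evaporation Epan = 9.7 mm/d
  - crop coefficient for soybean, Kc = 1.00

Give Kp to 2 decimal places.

0.63

ETc = Kc × Kp × Epan  ⇒  Kp = ETc / (Kc × Epan)
Kp = 6.11 / (1.00 × 9.7) = 6.11 / 9.700 = 0.6299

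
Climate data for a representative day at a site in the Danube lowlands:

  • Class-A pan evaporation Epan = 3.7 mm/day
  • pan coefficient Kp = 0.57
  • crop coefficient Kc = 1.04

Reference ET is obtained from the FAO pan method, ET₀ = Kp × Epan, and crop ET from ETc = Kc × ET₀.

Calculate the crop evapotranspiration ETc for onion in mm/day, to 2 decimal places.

ET₀ = 0.57 × 3.7 = 2.1090 mm/d
ETc = Kc × ET₀ = 1.04 × 2.1090 = 2.1934 mm/d

2.19 mm/day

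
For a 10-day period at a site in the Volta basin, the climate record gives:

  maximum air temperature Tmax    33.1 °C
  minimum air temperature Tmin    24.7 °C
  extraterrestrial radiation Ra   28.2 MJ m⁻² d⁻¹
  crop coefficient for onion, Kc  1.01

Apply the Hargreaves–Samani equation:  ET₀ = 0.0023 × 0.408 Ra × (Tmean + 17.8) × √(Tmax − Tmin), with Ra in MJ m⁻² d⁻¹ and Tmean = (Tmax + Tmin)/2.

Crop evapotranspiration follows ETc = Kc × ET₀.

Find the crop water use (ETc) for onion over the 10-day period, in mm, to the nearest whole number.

Tmean = (33.1 + 24.7)/2 = 28.90 °C
0.408 Ra = 0.408 × 28.2 = 11.5056 mm/d equivalent
ET₀ = 0.0023 × 11.5056 × (28.90 + 17.8) × √8.4 = 0.0023 × 11.5056 × 46.70 × 2.8983 = 3.5818 mm/d
ETc = Kc × ET₀ = 1.01 × 3.5818 = 3.6176 mm/d
Over 10 days: 3.6176 × 10 = 36.176 mm

36 mm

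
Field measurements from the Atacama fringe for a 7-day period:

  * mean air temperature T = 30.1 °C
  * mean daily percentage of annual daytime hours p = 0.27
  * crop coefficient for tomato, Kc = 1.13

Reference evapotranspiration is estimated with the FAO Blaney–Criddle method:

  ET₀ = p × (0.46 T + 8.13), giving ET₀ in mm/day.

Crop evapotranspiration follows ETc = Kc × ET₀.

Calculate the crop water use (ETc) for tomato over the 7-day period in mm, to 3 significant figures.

46.9 mm

ET₀ = 0.27 × (0.46 × 30.1 + 8.13) = 0.27 × 21.976 = 5.9335 mm/d
ETc = Kc × ET₀ = 1.13 × 5.9335 = 6.7049 mm/d
Over 7 days: 6.7049 × 7 = 46.934 mm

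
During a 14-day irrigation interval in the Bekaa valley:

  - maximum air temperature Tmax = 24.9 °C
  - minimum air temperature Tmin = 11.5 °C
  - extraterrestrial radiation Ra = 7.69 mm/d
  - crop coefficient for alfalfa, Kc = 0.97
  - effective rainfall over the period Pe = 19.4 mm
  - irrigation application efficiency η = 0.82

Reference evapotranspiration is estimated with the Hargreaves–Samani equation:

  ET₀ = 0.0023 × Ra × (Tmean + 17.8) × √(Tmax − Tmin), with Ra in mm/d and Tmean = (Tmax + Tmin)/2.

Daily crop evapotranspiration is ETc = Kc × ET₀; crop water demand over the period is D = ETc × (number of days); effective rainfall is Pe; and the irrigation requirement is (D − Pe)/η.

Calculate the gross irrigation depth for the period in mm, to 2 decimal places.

Tmean = (24.9 + 11.5)/2 = 18.20 °C
ET₀ = 0.0023 × 7.69 × (18.20 + 17.8) × √13.4 = 0.0023 × 7.69 × 36.00 × 3.6606 = 2.3308 mm/d
ETc = Kc × ET₀ = 0.97 × 2.3308 = 2.2609 mm/d
Crop demand D = ETc × 14 d = 2.2609 × 14 = 31.653 mm
D − Pe = 31.653 − 19.4 = 12.253 mm
Gross irrigation = 12.253 / 0.82 = 14.943 mm

14.94 mm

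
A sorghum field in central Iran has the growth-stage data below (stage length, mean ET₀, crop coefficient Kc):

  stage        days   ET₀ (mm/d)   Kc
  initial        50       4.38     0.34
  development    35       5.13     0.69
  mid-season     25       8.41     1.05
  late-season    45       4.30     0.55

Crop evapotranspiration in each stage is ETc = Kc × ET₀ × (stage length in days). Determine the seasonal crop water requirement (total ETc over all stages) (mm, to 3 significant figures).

initial: 0.34 × 4.38 × 50 = 74.46 mm
development: 0.69 × 5.13 × 35 = 123.89 mm
mid-season: 1.05 × 8.41 × 25 = 220.76 mm
late-season: 0.55 × 4.30 × 45 = 106.43 mm
Seasonal total = 525.54 mm

526 mm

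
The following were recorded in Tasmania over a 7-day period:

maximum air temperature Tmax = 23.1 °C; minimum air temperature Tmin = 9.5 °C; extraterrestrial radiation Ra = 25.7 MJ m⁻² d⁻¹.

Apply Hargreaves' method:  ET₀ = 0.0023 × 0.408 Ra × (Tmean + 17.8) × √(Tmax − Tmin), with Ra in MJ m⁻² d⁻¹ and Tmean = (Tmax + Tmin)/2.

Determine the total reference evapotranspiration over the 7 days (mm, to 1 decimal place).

Tmean = (23.1 + 9.5)/2 = 16.30 °C
0.408 Ra = 0.408 × 25.7 = 10.4856 mm/d equivalent
ET₀ = 0.0023 × 10.4856 × (16.30 + 17.8) × √13.6 = 0.0023 × 10.4856 × 34.10 × 3.6878 = 3.0328 mm/d
Over 7 days: 3.0328 × 7 = 21.230 mm

21.2 mm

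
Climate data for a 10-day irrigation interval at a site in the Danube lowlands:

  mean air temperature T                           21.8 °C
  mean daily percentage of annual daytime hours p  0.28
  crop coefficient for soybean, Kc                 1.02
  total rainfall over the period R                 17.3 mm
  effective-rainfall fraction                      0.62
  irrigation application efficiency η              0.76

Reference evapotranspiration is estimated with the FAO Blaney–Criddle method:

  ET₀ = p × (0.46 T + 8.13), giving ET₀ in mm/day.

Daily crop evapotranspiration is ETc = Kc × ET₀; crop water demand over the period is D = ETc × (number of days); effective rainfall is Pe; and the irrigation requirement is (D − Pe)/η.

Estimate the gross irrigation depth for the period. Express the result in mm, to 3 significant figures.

ET₀ = 0.28 × (0.46 × 21.8 + 8.13) = 0.28 × 18.158 = 5.0842 mm/d
ETc = Kc × ET₀ = 1.02 × 5.0842 = 5.1859 mm/d
Crop demand D = ETc × 10 d = 5.1859 × 10 = 51.859 mm
Pe = 0.62 × 17.3 = 10.726 mm
D − Pe = 51.859 − 10.726 = 41.133 mm
Gross irrigation = 41.133 / 0.76 = 54.122 mm

54.1 mm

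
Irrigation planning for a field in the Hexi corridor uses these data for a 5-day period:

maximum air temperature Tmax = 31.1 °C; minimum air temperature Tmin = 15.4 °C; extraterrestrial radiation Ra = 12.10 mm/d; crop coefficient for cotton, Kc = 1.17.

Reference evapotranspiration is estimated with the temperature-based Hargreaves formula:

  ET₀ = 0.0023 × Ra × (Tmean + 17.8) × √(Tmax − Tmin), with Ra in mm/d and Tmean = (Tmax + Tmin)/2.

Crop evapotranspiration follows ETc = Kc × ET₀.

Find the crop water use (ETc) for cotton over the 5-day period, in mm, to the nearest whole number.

Tmean = (31.1 + 15.4)/2 = 23.25 °C
ET₀ = 0.0023 × 12.10 × (23.25 + 17.8) × √15.7 = 0.0023 × 12.10 × 41.05 × 3.9623 = 4.5266 mm/d
ETc = Kc × ET₀ = 1.17 × 4.5266 = 5.2961 mm/d
Over 5 days: 5.2961 × 5 = 26.481 mm

26 mm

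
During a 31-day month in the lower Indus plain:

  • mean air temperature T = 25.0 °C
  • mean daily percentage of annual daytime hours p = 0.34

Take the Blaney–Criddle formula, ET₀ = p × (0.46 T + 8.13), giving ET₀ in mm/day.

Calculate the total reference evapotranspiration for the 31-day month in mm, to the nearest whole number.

ET₀ = 0.34 × (0.46 × 25.0 + 8.13) = 0.34 × 19.630 = 6.6742 mm/d
Monthly total = 6.6742 × 31 = 206.900 mm

207 mm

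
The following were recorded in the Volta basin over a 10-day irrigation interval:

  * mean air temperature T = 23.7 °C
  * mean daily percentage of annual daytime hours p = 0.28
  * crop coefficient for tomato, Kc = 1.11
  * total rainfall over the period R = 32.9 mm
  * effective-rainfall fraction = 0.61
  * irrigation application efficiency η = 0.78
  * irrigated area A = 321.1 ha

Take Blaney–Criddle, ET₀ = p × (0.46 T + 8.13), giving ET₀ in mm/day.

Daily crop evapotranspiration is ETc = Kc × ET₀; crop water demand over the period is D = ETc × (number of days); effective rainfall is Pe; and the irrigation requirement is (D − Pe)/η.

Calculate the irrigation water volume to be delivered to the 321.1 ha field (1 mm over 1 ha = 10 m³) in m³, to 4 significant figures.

160900 m³

ET₀ = 0.28 × (0.46 × 23.7 + 8.13) = 0.28 × 19.032 = 5.3290 mm/d
ETc = Kc × ET₀ = 1.11 × 5.3290 = 5.9152 mm/d
Crop demand D = ETc × 10 d = 5.9152 × 10 = 59.152 mm
Pe = 0.61 × 32.9 = 20.069 mm
D − Pe = 59.152 − 20.069 = 39.083 mm
Gross irrigation = 39.083 / 0.78 = 50.106 mm
Volume = 50.106 mm × 321.1 ha × 10 = 160890.4 m³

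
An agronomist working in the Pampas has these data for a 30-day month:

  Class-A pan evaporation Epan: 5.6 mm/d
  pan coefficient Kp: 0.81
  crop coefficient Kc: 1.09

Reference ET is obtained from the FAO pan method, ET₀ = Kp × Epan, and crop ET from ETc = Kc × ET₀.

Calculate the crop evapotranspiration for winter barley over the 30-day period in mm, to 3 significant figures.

ET₀ = 0.81 × 5.6 = 4.5360 mm/d
ETc = Kc × ET₀ = 1.09 × 4.5360 = 4.9442 mm/d
Over 30 days: 4.9442 × 30 = 148.326 mm

148 mm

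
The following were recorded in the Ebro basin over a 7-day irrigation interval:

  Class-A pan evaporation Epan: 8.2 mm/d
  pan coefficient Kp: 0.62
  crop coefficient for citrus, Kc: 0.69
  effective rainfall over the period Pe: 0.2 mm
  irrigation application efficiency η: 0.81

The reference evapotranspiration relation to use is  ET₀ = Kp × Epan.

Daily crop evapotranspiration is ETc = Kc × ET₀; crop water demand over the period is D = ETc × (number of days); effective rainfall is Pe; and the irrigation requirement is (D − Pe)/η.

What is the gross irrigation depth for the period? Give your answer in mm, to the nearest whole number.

30 mm

ET₀ = 0.62 × 8.2 = 5.0840 mm/d
ETc = Kc × ET₀ = 0.69 × 5.0840 = 3.5080 mm/d
Crop demand D = ETc × 7 d = 3.5080 × 7 = 24.556 mm
D − Pe = 24.556 − 0.2 = 24.356 mm
Gross irrigation = 24.356 / 0.81 = 30.069 mm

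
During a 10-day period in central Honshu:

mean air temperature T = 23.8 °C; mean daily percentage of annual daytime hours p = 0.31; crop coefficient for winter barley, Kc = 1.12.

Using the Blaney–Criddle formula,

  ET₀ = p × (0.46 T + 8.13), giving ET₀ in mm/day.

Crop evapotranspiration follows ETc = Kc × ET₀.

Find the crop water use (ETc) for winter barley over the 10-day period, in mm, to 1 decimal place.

66.2 mm

ET₀ = 0.31 × (0.46 × 23.8 + 8.13) = 0.31 × 19.078 = 5.9142 mm/d
ETc = Kc × ET₀ = 1.12 × 5.9142 = 6.6239 mm/d
Over 10 days: 6.6239 × 10 = 66.239 mm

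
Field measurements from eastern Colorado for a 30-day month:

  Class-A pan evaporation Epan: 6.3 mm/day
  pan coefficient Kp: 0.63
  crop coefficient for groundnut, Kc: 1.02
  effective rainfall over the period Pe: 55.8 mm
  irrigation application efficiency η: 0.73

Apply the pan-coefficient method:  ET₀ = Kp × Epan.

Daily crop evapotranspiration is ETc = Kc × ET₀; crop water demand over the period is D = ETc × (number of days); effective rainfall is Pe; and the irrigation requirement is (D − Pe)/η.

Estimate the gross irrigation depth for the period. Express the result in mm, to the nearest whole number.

90 mm

ET₀ = 0.63 × 6.3 = 3.9690 mm/d
ETc = Kc × ET₀ = 1.02 × 3.9690 = 4.0484 mm/d
Crop demand D = ETc × 30 d = 4.0484 × 30 = 121.452 mm
D − Pe = 121.452 − 55.8 = 65.652 mm
Gross irrigation = 65.652 / 0.73 = 89.934 mm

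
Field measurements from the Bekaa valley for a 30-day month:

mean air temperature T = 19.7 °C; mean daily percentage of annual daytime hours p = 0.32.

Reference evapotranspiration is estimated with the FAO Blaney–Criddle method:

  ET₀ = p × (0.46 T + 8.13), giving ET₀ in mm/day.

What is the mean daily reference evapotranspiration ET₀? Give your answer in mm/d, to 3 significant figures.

ET₀ = 0.32 × (0.46 × 19.7 + 8.13) = 0.32 × 17.192 = 5.5014 mm/d

5.50 mm/d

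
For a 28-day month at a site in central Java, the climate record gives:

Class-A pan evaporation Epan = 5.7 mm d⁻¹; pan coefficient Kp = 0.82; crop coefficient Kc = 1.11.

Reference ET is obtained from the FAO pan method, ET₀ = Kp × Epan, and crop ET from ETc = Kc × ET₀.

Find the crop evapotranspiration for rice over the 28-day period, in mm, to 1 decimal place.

ET₀ = 0.82 × 5.7 = 4.6740 mm/d
ETc = Kc × ET₀ = 1.11 × 4.6740 = 5.1881 mm/d
Over 28 days: 5.1881 × 28 = 145.267 mm

145.3 mm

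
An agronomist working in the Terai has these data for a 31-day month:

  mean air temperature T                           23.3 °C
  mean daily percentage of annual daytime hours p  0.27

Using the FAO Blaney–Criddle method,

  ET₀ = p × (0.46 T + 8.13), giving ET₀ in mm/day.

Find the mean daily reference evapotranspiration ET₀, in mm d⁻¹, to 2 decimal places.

5.09 mm d⁻¹

ET₀ = 0.27 × (0.46 × 23.3 + 8.13) = 0.27 × 18.848 = 5.0890 mm/d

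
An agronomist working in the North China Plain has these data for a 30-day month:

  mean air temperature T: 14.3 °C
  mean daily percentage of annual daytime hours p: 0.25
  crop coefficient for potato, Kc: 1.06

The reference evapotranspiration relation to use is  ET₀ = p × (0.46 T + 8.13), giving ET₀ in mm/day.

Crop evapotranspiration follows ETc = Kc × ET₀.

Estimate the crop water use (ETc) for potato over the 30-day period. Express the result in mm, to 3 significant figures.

ET₀ = 0.25 × (0.46 × 14.3 + 8.13) = 0.25 × 14.708 = 3.6770 mm/d
ETc = Kc × ET₀ = 1.06 × 3.6770 = 3.8976 mm/d
Over 30 days: 3.8976 × 30 = 116.928 mm

117 mm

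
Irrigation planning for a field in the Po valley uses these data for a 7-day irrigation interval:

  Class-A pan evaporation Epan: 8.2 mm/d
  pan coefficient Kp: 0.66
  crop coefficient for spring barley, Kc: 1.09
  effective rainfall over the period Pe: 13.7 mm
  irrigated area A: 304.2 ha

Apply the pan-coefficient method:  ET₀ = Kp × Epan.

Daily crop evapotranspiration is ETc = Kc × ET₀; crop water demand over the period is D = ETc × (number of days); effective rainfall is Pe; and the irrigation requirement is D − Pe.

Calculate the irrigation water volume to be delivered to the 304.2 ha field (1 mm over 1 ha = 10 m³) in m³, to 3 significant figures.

83900 m³

ET₀ = 0.66 × 8.2 = 5.4120 mm/d
ETc = Kc × ET₀ = 1.09 × 5.4120 = 5.8991 mm/d
Crop demand D = ETc × 7 d = 5.8991 × 7 = 41.294 mm
D − Pe = 41.294 − 13.7 = 27.594 mm
Volume = 27.594 mm × 304.2 ha × 10 = 83940.9 m³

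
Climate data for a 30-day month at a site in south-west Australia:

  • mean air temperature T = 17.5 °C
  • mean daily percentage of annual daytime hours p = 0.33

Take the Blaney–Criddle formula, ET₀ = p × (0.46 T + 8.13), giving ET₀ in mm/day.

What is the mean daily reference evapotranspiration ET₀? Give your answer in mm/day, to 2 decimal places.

5.34 mm/day

ET₀ = 0.33 × (0.46 × 17.5 + 8.13) = 0.33 × 16.180 = 5.3394 mm/d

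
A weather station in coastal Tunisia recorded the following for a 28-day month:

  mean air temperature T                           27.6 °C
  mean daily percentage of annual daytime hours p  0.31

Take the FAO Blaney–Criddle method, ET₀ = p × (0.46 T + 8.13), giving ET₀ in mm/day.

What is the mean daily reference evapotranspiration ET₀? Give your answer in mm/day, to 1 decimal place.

ET₀ = 0.31 × (0.46 × 27.6 + 8.13) = 0.31 × 20.826 = 6.4561 mm/d

6.5 mm/day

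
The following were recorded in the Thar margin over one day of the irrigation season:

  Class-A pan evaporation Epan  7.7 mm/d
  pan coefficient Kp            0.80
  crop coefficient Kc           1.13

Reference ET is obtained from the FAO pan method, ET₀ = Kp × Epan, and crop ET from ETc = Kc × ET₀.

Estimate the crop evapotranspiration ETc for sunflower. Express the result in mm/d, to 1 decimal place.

ET₀ = 0.80 × 7.7 = 6.1600 mm/d
ETc = Kc × ET₀ = 1.13 × 6.1600 = 6.9608 mm/d

7.0 mm/d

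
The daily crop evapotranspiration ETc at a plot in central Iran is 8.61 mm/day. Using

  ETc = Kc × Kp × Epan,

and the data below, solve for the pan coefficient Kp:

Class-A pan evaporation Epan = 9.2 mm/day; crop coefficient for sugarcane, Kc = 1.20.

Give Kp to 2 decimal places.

0.78

ETc = Kc × Kp × Epan  ⇒  Kp = ETc / (Kc × Epan)
Kp = 8.61 / (1.20 × 9.2) = 8.61 / 11.040 = 0.7799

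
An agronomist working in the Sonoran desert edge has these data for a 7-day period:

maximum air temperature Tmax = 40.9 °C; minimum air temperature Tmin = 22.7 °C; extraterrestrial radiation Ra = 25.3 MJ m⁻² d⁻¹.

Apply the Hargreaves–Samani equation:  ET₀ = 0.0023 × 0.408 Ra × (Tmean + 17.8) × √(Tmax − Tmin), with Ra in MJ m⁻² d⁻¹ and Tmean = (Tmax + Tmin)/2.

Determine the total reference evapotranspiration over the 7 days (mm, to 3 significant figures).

35.2 mm

Tmean = (40.9 + 22.7)/2 = 31.80 °C
0.408 Ra = 0.408 × 25.3 = 10.3224 mm/d equivalent
ET₀ = 0.0023 × 10.3224 × (31.80 + 17.8) × √18.2 = 0.0023 × 10.3224 × 49.60 × 4.2661 = 5.0237 mm/d
Over 7 days: 5.0237 × 7 = 35.166 mm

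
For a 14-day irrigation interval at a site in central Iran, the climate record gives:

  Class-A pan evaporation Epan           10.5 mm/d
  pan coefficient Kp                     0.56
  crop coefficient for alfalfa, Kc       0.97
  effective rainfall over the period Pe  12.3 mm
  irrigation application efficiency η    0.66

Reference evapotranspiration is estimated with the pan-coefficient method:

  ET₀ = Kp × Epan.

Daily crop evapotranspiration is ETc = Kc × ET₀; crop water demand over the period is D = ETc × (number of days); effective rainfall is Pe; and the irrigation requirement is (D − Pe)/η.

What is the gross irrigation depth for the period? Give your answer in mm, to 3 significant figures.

ET₀ = 0.56 × 10.5 = 5.8800 mm/d
ETc = Kc × ET₀ = 0.97 × 5.8800 = 5.7036 mm/d
Crop demand D = ETc × 14 d = 5.7036 × 14 = 79.850 mm
D − Pe = 79.850 − 12.3 = 67.550 mm
Gross irrigation = 67.550 / 0.66 = 102.348 mm

102 mm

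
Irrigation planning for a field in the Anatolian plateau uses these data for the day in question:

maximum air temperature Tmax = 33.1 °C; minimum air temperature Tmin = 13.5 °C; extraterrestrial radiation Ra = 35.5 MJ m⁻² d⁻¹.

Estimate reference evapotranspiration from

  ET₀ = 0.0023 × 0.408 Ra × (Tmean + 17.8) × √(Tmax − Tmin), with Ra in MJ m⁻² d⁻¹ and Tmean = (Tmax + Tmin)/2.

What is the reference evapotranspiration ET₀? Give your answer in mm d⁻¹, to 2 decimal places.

6.06 mm d⁻¹

Tmean = (33.1 + 13.5)/2 = 23.30 °C
0.408 Ra = 0.408 × 35.5 = 14.4840 mm/d equivalent
ET₀ = 0.0023 × 14.4840 × (23.30 + 17.8) × √19.6 = 0.0023 × 14.4840 × 41.10 × 4.4272 = 6.0616 mm/d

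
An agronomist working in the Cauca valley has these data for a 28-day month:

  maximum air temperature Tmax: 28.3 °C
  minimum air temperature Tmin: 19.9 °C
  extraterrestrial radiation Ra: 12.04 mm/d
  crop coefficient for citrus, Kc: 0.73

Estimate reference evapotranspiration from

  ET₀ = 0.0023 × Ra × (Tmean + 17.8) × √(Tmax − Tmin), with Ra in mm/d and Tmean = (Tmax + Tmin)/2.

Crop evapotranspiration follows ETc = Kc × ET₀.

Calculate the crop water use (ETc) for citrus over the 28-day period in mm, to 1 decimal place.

68.7 mm

Tmean = (28.3 + 19.9)/2 = 24.10 °C
ET₀ = 0.0023 × 12.04 × (24.10 + 17.8) × √8.4 = 0.0023 × 12.04 × 41.90 × 2.8983 = 3.3629 mm/d
ETc = Kc × ET₀ = 0.73 × 3.3629 = 2.4549 mm/d
Over 28 days: 2.4549 × 28 = 68.737 mm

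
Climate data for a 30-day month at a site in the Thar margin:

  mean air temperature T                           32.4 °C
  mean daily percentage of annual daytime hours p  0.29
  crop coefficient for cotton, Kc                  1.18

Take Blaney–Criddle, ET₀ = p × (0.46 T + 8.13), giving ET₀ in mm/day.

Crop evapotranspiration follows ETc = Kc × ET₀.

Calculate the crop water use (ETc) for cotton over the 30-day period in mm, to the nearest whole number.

236 mm

ET₀ = 0.29 × (0.46 × 32.4 + 8.13) = 0.29 × 23.034 = 6.6799 mm/d
ETc = Kc × ET₀ = 1.18 × 6.6799 = 7.8823 mm/d
Over 30 days: 7.8823 × 30 = 236.469 mm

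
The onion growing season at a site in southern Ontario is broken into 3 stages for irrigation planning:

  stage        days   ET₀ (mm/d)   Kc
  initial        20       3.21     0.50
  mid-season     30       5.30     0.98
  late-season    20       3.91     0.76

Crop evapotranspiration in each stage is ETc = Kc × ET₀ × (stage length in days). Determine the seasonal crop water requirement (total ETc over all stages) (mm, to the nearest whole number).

initial: 0.50 × 3.21 × 20 = 32.10 mm
mid-season: 0.98 × 5.30 × 30 = 155.82 mm
late-season: 0.76 × 3.91 × 20 = 59.43 mm
Seasonal total = 247.35 mm

247 mm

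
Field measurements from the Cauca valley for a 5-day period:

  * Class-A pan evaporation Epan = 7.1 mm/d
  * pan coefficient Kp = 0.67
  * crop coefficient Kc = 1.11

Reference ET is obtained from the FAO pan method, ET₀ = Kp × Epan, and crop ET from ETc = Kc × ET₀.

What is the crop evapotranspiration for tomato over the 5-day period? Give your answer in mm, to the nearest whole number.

26 mm

ET₀ = 0.67 × 7.1 = 4.7570 mm/d
ETc = Kc × ET₀ = 1.11 × 4.7570 = 5.2803 mm/d
Over 5 days: 5.2803 × 5 = 26.402 mm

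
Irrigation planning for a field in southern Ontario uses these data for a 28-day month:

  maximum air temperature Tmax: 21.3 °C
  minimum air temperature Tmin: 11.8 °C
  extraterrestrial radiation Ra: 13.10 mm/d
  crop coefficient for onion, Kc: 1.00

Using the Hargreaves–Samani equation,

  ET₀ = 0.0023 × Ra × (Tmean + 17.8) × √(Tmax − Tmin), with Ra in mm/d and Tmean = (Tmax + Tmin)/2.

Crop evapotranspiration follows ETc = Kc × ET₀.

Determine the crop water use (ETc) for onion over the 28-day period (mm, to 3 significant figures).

89.3 mm

Tmean = (21.3 + 11.8)/2 = 16.55 °C
ET₀ = 0.0023 × 13.10 × (16.55 + 17.8) × √9.5 = 0.0023 × 13.10 × 34.35 × 3.0822 = 3.1900 mm/d
ETc = Kc × ET₀ = 1.00 × 3.1900 = 3.1900 mm/d
Over 28 days: 3.1900 × 28 = 89.320 mm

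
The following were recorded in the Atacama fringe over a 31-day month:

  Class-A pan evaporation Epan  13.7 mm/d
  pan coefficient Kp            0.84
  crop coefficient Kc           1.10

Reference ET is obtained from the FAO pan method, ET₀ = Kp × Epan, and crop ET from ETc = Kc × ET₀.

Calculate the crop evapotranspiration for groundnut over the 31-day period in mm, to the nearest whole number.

392 mm

ET₀ = 0.84 × 13.7 = 11.5080 mm/d
ETc = Kc × ET₀ = 1.10 × 11.5080 = 12.6588 mm/d
Over 31 days: 12.6588 × 31 = 392.423 mm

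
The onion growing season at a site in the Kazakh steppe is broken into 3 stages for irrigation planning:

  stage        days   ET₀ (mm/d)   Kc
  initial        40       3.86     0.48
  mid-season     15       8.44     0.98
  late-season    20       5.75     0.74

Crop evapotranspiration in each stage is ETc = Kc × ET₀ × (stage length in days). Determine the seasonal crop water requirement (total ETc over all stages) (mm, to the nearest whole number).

283 mm

initial: 0.48 × 3.86 × 40 = 74.11 mm
mid-season: 0.98 × 8.44 × 15 = 124.07 mm
late-season: 0.74 × 5.75 × 20 = 85.10 mm
Seasonal total = 283.28 mm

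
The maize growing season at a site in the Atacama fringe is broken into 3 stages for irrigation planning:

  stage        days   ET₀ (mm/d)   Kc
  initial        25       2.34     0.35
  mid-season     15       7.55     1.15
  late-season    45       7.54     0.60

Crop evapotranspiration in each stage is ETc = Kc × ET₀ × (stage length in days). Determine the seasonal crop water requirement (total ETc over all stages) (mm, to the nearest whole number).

initial: 0.35 × 2.34 × 25 = 20.48 mm
mid-season: 1.15 × 7.55 × 15 = 130.24 mm
late-season: 0.60 × 7.54 × 45 = 203.58 mm
Seasonal total = 354.30 mm

354 mm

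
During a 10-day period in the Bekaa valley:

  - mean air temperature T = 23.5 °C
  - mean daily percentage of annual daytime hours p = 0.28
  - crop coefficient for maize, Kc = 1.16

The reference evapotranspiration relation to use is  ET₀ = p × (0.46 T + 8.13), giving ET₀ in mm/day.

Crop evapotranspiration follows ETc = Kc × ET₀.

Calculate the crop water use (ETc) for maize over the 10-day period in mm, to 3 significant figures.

ET₀ = 0.28 × (0.46 × 23.5 + 8.13) = 0.28 × 18.940 = 5.3032 mm/d
ETc = Kc × ET₀ = 1.16 × 5.3032 = 6.1517 mm/d
Over 10 days: 6.1517 × 10 = 61.517 mm

61.5 mm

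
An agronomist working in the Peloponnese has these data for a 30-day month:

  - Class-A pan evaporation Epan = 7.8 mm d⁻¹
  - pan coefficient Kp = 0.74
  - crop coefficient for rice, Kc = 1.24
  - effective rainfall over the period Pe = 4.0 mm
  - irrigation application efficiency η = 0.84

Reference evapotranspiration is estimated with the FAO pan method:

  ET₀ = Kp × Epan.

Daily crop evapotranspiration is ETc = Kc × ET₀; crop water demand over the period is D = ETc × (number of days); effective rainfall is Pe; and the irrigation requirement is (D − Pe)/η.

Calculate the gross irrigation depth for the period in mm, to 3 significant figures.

ET₀ = 0.74 × 7.8 = 5.7720 mm/d
ETc = Kc × ET₀ = 1.24 × 5.7720 = 7.1573 mm/d
Crop demand D = ETc × 30 d = 7.1573 × 30 = 214.719 mm
D − Pe = 214.719 − 4.0 = 210.719 mm
Gross irrigation = 210.719 / 0.84 = 250.856 mm

251 mm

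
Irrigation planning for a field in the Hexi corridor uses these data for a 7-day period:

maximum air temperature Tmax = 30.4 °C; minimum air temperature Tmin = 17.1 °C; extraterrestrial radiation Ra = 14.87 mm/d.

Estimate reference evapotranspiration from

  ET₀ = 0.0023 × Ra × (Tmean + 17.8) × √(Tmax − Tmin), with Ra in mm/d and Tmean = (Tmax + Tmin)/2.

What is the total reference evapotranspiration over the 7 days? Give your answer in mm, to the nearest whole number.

36 mm

Tmean = (30.4 + 17.1)/2 = 23.75 °C
ET₀ = 0.0023 × 14.87 × (23.75 + 17.8) × √13.3 = 0.0023 × 14.87 × 41.55 × 3.6469 = 5.1824 mm/d
Over 7 days: 5.1824 × 7 = 36.277 mm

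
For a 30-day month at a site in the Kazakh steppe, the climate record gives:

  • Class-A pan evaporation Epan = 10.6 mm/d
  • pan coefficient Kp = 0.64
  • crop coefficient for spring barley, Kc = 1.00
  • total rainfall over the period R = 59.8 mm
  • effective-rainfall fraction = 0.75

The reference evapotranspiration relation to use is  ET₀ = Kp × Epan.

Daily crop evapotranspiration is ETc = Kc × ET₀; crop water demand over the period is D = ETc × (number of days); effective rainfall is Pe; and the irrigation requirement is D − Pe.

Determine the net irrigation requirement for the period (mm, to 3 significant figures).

ET₀ = 0.64 × 10.6 = 6.7840 mm/d
ETc = Kc × ET₀ = 1.00 × 6.7840 = 6.7840 mm/d
Crop demand D = ETc × 30 d = 6.7840 × 30 = 203.520 mm
Pe = 0.75 × 59.8 = 44.850 mm
D − Pe = 203.520 − 44.850 = 158.670 mm

159 mm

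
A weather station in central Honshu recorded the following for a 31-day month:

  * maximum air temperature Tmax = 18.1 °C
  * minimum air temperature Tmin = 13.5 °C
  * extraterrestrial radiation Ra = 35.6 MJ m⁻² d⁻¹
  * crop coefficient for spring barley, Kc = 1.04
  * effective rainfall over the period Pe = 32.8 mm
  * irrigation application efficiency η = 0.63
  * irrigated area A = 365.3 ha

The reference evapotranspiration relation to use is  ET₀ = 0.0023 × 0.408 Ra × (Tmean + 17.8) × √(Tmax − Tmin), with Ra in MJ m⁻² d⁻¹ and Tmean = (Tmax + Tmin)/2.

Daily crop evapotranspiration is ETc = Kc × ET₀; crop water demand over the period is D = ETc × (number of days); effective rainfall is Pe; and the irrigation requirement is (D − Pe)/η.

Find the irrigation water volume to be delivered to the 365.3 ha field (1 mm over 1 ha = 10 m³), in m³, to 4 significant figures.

Tmean = (18.1 + 13.5)/2 = 15.80 °C
0.408 Ra = 0.408 × 35.6 = 14.5248 mm/d equivalent
ET₀ = 0.0023 × 14.5248 × (15.80 + 17.8) × √4.6 = 0.0023 × 14.5248 × 33.60 × 2.1448 = 2.4075 mm/d
ETc = Kc × ET₀ = 1.04 × 2.4075 = 2.5038 mm/d
Crop demand D = ETc × 31 d = 2.5038 × 31 = 77.618 mm
D − Pe = 77.618 − 32.8 = 44.818 mm
Gross irrigation = 44.818 / 0.63 = 71.140 mm
Volume = 71.140 mm × 365.3 ha × 10 = 259874.4 m³

259900 m³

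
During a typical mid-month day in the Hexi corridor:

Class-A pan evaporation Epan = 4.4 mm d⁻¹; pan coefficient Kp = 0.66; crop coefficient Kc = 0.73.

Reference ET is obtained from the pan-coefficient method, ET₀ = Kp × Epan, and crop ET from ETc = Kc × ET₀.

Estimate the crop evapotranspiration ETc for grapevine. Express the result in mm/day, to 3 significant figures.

ET₀ = 0.66 × 4.4 = 2.9040 mm/d
ETc = Kc × ET₀ = 0.73 × 2.9040 = 2.1199 mm/d

2.12 mm/day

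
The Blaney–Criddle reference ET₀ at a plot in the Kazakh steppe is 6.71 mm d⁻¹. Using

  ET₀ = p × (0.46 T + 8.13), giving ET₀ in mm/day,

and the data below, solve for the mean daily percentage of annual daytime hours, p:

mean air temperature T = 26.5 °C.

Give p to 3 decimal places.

0.330

p = ET₀ / (0.46 T + 8.13) = 6.71 / (0.46 × 26.5 + 8.13) = 6.71 / 20.320 = 0.3302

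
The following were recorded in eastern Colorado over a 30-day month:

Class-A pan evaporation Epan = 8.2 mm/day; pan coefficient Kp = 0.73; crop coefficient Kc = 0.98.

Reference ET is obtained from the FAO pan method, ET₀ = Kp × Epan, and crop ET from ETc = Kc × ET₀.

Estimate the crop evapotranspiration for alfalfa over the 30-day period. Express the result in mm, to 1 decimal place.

176.0 mm

ET₀ = 0.73 × 8.2 = 5.9860 mm/d
ETc = Kc × ET₀ = 0.98 × 5.9860 = 5.8663 mm/d
Over 30 days: 5.8663 × 30 = 175.989 mm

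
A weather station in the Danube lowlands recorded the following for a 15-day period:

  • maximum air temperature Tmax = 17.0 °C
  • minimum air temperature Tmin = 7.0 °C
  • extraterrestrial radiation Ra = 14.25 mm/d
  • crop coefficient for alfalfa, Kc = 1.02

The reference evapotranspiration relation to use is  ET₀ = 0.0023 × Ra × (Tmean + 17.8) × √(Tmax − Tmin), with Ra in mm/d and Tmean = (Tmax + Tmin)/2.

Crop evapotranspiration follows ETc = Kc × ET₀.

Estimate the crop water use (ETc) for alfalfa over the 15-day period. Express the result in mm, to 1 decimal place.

Tmean = (17.0 + 7.0)/2 = 12.00 °C
ET₀ = 0.0023 × 14.25 × (12.00 + 17.8) × √10.0 = 0.0023 × 14.25 × 29.80 × 3.1623 = 3.0886 mm/d
ETc = Kc × ET₀ = 1.02 × 3.0886 = 3.1504 mm/d
Over 15 days: 3.1504 × 15 = 47.256 mm

47.3 mm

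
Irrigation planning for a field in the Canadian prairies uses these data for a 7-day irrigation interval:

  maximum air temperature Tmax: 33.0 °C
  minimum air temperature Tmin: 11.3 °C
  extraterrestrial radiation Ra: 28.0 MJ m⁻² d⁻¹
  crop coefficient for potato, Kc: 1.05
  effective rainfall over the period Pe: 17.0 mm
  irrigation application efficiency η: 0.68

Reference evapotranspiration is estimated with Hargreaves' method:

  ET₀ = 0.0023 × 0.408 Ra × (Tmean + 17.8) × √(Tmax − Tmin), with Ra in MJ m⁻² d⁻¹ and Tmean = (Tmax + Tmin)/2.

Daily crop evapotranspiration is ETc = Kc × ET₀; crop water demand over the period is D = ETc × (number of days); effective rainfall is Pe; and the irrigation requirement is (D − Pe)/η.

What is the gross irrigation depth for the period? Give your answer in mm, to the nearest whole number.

Tmean = (33.0 + 11.3)/2 = 22.15 °C
0.408 Ra = 0.408 × 28.0 = 11.4240 mm/d equivalent
ET₀ = 0.0023 × 11.4240 × (22.15 + 17.8) × √21.7 = 0.0023 × 11.4240 × 39.95 × 4.6583 = 4.8898 mm/d
ETc = Kc × ET₀ = 1.05 × 4.8898 = 5.1343 mm/d
Crop demand D = ETc × 7 d = 5.1343 × 7 = 35.940 mm
D − Pe = 35.940 − 17.0 = 18.940 mm
Gross irrigation = 18.940 / 0.68 = 27.853 mm

28 mm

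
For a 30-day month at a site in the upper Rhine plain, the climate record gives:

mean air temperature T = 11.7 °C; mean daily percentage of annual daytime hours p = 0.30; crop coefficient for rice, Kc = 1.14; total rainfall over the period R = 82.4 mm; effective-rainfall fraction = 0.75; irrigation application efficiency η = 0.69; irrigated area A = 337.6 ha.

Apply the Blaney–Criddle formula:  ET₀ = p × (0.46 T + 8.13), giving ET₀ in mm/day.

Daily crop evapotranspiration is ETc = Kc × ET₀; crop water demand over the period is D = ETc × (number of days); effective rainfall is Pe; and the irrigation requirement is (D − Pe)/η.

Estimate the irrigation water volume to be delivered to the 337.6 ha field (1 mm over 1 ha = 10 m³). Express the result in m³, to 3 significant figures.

ET₀ = 0.30 × (0.46 × 11.7 + 8.13) = 0.30 × 13.512 = 4.0536 mm/d
ETc = Kc × ET₀ = 1.14 × 4.0536 = 4.6211 mm/d
Crop demand D = ETc × 30 d = 4.6211 × 30 = 138.633 mm
Pe = 0.75 × 82.4 = 61.800 mm
D − Pe = 138.633 − 61.800 = 76.833 mm
Gross irrigation = 76.833 / 0.69 = 111.352 mm
Volume = 111.352 mm × 337.6 ha × 10 = 375924.4 m³

376000 m³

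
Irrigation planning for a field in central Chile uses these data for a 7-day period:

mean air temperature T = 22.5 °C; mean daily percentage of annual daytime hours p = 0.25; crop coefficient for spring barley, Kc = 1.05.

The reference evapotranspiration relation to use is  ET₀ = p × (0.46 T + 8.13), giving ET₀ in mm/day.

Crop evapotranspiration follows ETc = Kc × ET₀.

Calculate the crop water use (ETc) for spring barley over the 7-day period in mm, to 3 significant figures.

34.0 mm

ET₀ = 0.25 × (0.46 × 22.5 + 8.13) = 0.25 × 18.480 = 4.6200 mm/d
ETc = Kc × ET₀ = 1.05 × 4.6200 = 4.8510 mm/d
Over 7 days: 4.8510 × 7 = 33.957 mm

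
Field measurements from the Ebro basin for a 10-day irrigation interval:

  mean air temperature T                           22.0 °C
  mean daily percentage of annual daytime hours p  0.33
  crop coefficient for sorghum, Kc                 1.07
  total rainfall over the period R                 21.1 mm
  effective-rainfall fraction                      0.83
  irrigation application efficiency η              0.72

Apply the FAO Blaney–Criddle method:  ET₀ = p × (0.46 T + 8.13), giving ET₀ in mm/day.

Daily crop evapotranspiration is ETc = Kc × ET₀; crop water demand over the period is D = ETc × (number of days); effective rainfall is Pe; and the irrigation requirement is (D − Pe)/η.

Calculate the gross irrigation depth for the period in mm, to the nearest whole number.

65 mm

ET₀ = 0.33 × (0.46 × 22.0 + 8.13) = 0.33 × 18.250 = 6.0225 mm/d
ETc = Kc × ET₀ = 1.07 × 6.0225 = 6.4441 mm/d
Crop demand D = ETc × 10 d = 6.4441 × 10 = 64.441 mm
Pe = 0.83 × 21.1 = 17.513 mm
D − Pe = 64.441 − 17.513 = 46.928 mm
Gross irrigation = 46.928 / 0.72 = 65.178 mm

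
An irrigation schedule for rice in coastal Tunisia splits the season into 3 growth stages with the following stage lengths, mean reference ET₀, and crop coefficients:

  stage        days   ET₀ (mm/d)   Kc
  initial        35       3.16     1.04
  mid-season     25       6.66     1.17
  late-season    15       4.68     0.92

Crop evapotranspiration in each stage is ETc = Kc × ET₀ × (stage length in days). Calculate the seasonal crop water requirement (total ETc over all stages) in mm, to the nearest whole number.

initial: 1.04 × 3.16 × 35 = 115.02 mm
mid-season: 1.17 × 6.66 × 25 = 194.81 mm
late-season: 0.92 × 4.68 × 15 = 64.58 mm
Seasonal total = 374.41 mm

374 mm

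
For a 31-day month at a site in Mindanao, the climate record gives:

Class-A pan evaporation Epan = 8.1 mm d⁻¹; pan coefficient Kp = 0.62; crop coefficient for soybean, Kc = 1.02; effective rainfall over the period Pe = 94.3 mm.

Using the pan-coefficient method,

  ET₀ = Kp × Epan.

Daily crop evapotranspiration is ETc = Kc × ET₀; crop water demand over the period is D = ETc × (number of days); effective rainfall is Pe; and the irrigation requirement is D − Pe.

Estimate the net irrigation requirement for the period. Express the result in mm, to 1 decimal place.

ET₀ = 0.62 × 8.1 = 5.0220 mm/d
ETc = Kc × ET₀ = 1.02 × 5.0220 = 5.1224 mm/d
Crop demand D = ETc × 31 d = 5.1224 × 31 = 158.794 mm
D − Pe = 158.794 − 94.3 = 64.494 mm

64.5 mm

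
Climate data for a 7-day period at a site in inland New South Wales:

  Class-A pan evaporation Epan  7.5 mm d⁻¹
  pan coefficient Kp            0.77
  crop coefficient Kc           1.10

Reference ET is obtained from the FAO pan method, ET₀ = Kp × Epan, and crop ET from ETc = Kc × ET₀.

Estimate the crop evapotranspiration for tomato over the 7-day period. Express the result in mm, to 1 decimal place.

44.5 mm

ET₀ = 0.77 × 7.5 = 5.7750 mm/d
ETc = Kc × ET₀ = 1.10 × 5.7750 = 6.3525 mm/d
Over 7 days: 6.3525 × 7 = 44.468 mm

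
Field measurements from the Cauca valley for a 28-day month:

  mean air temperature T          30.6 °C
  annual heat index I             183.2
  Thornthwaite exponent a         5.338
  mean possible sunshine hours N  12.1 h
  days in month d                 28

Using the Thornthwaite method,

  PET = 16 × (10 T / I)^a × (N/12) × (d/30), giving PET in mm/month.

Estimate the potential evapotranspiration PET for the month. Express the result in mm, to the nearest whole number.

233 mm

10T/I = 10 × 30.6 / 183.2 = 1.6703
(10T/I)^a = 1.6703^5.338 = 15.4624
Uncorrected PET = 16 × 15.4624 = 247.398 mm
Correction = (N/12)(d/30) = (12.1/12)(28/30) = 0.9411
PET = 247.398 × 0.9411 = 232.826 mm/month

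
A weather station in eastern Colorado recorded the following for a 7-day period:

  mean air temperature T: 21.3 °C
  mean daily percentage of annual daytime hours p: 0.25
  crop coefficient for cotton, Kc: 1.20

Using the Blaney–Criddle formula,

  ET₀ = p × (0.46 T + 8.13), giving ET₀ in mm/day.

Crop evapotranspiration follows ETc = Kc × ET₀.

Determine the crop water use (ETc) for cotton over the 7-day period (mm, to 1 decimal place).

37.6 mm

ET₀ = 0.25 × (0.46 × 21.3 + 8.13) = 0.25 × 17.928 = 4.4820 mm/d
ETc = Kc × ET₀ = 1.20 × 4.4820 = 5.3784 mm/d
Over 7 days: 5.3784 × 7 = 37.649 mm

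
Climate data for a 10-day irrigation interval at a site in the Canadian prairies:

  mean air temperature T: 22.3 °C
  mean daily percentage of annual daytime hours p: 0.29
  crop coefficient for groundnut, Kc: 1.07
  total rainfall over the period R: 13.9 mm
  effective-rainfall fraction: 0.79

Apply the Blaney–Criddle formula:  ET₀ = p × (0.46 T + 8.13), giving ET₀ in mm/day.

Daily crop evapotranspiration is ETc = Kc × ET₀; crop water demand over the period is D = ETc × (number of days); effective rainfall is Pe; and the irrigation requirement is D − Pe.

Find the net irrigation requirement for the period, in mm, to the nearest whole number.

46 mm

ET₀ = 0.29 × (0.46 × 22.3 + 8.13) = 0.29 × 18.388 = 5.3325 mm/d
ETc = Kc × ET₀ = 1.07 × 5.3325 = 5.7058 mm/d
Crop demand D = ETc × 10 d = 5.7058 × 10 = 57.058 mm
Pe = 0.79 × 13.9 = 10.981 mm
D − Pe = 57.058 − 10.981 = 46.077 mm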